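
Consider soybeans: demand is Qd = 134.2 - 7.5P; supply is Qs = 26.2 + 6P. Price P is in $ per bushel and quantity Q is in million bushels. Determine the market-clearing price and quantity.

P* = 8, Q* = 74.2

The market clears where 134.2 - 7.5P = 26.2 + 6P. Rearranging, 13.5P = 108, hence P* = 8.
Plugging P* into demand: Q* = 134.2 - 7.5(8) = 74.2.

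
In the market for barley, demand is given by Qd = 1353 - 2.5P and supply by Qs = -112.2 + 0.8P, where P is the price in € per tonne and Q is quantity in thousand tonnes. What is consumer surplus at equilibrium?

The market clears where 1353 - 2.5P = -112.2 + 0.8P. Rearranging, 3.3P = 1465.2, hence P* = 444.
From the demand curve, Q* = 1353 - 2.5(444) = 243.
Demand choke price (Qd = 0): P = 1353/2.5 = 541.2. Consumer surplus = ½ × (541.2 - 444) × 243 = 11809.8.

Consumer surplus = 11809.8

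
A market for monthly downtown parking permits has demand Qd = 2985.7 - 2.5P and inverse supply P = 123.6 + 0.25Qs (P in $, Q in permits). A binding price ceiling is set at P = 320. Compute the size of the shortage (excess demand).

Shortage = 1400.1

Inverting to quantity form: Qs = -494.4 + 4P.
With P fixed at 320, quantity demanded is 2185.7 and quantity supplied is 785.6.
Shortage = Qd - Qs = 2185.7 - 785.6 = 1400.1.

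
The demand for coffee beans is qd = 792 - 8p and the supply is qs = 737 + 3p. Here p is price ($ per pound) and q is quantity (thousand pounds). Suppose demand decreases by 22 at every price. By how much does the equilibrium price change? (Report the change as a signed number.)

Δp = -2

Set qd = qs: 792 - 8p = 737 + 3p, so 55 = 11p and p* = 5.
From the demand curve, q* = 792 - 8(5) = 752.
After the shift, demand is qd = 770 - 8p.
Re-solving, 11p = 33 gives p = 3 and q = 746.
Δp = 3 - 5 = -2.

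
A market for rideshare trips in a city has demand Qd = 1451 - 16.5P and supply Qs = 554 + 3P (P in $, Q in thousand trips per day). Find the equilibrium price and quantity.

P* = 46, Q* = 692

The market clears where 1451 - 16.5P = 554 + 3P. Rearranging, 19.5P = 897, hence P* = 46.
Then Q* = 1451 - 16.5(46) = 692.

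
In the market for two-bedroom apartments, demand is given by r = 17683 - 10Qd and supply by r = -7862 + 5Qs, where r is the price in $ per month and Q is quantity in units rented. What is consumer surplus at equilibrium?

Consumer surplus = 14501045

Rewriting in direct form: Qd = 1768.3 - 0.1r and Qs = 1572.4 + 0.2r.
At equilibrium Qd = Qs, so 1768.3 - 0.1r = 1572.4 + 0.2r; collecting terms, 195.9 = 0.3r and r* = 653.
Then Q* = 1768.3 - 0.1(653) = 1703.
Demand choke price (Qd = 0): r = 1768.3/0.1 = 17683. Consumer surplus = ½ × (17683 - 653) × 1703 = 14501045.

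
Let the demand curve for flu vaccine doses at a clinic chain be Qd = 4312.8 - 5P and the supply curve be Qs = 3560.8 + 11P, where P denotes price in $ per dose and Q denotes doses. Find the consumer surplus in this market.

Consumer surplus = 1662845.284

Set Qd = Qs: 4312.8 - 5P = 3560.8 + 11P, so 752 = 16P and P* = 47.
From the demand curve, Q* = 4312.8 - 5(47) = 4077.8.
Demand choke price (Qd = 0): P = 4312.8/5 = 862.56. Consumer surplus = ½ × (862.56 - 47) × 4077.8 = 1662845.284.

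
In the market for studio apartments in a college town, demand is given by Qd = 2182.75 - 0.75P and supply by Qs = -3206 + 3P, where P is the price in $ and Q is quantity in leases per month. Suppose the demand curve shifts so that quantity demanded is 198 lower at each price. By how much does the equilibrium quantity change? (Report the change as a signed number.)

Equating demand and supply, 2182.75 - 0.75P = -3206 + 3P gives 3.75P = 5388.75, so P* = 1437.
Substitute back: Q* = 2182.75 - 0.75(1437) = 1105.
After the shift, demand is Qd = 1984.75 - 0.75P.
Re-solving, 3.75P = 5190.75 gives P = 1384.2 and Q = 946.6.
ΔQ = 946.6 - 1105 = -158.4.

ΔQ = -158.4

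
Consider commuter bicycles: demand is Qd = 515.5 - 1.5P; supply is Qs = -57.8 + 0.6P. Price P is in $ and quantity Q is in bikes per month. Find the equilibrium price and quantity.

P* = 273, Q* = 106

Set Qd = Qs: 515.5 - 1.5P = -57.8 + 0.6P, so 573.3 = 2.1P and P* = 273.
From the demand curve, Q* = 515.5 - 1.5(273) = 106.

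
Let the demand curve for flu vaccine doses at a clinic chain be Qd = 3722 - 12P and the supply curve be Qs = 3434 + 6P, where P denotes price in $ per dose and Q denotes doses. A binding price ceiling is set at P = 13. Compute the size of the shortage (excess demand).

Shortage = 54

With P fixed at 13, quantity demanded is 3566 and quantity supplied is 3512.
Shortage = Qd - Qs = 3566 - 3512 = 54.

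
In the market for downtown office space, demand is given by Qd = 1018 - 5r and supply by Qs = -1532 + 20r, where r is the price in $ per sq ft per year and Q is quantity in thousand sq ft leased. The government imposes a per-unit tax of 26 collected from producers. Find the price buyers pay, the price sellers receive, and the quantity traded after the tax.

Producers keep r_s = r_b - 26 per unit, so supply in terms of the buyer price is Qs = -2052 + 20r_b.
Set Qd = Qs: 1018 - 5r_b = -2052 + 20r_b, so 3070 = 25r_b and r_b = 122.8.
So r_s = 96.8 and the quantity traded is Q = 1018 - 5(122.8) = 404.

r_b = 122.8, r_s = 96.8, Q = 404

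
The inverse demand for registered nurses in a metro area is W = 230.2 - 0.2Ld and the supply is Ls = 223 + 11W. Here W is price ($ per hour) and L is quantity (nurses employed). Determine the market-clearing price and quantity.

W* = 58, L* = 861

Rewriting in direct form: Ld = 1151 - 5W.
At equilibrium Ld = Ls, so 1151 - 5W = 223 + 11W; collecting terms, 928 = 16W and W* = 58.
Plugging W* into demand: L* = 1151 - 5(58) = 861.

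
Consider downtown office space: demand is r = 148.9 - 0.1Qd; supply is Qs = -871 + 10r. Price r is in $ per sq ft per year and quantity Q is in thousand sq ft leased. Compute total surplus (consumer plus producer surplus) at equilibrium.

Total surplus = 9548.1

In direct form, Qd = 1489 - 10r.
Equating demand and supply, 1489 - 10r = -871 + 10r gives 20r = 2360, so r* = 118.
Substitute back: Q* = 1489 - 10(118) = 309.
Demand choke price = 148.9; supply choke price = 87.1. CS = ½(148.9 - 118)(309) = 4774.05; PS = ½(118 - 87.1)(309) = 4774.05. Total surplus = 9548.1.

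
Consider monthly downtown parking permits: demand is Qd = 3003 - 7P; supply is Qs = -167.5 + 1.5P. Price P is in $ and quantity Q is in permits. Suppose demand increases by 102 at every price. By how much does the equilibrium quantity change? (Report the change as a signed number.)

Set Qd = Qs: 3003 - 7P = -167.5 + 1.5P, so 3170.5 = 8.5P and P* = 373.
Plugging P* into demand: Q* = 3003 - 7(373) = 392.
After the shift, demand is Qd = 3105 - 7P.
The new intersection has 3272.5 = 8.5P, i.e. P = 385, Q = 410.
ΔQ = 410 - 392 = 18.

ΔQ = 18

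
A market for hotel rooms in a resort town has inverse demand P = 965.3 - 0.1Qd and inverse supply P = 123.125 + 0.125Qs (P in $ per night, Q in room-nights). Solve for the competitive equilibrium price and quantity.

Rewriting in direct form: Qd = 9653 - 10P and Qs = -985 + 8P.
Set Qd = Qs: 9653 - 10P = -985 + 8P, so 10638 = 18P and P* = 591.
Substitute back: Q* = 9653 - 10(591) = 3743.

P* = 591, Q* = 3743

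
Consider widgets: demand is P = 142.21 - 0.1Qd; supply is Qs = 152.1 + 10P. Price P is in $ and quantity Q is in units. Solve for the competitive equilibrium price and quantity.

In direct form, Qd = 1422.1 - 10P.
Equating demand and supply, 1422.1 - 10P = 152.1 + 10P gives 20P = 1270, so P* = 63.5.
Substitute back: Q* = 1422.1 - 10(63.5) = 787.1.

P* = 63.5, Q* = 787.1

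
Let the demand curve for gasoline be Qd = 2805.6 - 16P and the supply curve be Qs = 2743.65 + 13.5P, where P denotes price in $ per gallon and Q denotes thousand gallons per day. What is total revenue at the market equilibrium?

At equilibrium Qd = Qs, so 2805.6 - 16P = 2743.65 + 13.5P; collecting terms, 61.95 = 29.5P and P* = 2.1.
From the demand curve, Q* = 2805.6 - 16(2.1) = 2772.
Total revenue = P* × Q* = 2.1 × 2772 = 5821.2.

Total revenue = 5821.2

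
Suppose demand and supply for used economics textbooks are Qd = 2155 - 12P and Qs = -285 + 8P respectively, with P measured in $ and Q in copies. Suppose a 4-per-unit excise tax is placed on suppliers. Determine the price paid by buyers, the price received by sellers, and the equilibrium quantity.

The tax drives a wedge P_b - P_s = 4. Substituting P_s = P_b - 4 into supply: Qs = -317 + 8P_b.
Equate demand and the shifted supply: 2155 - 12P_b = -317 + 8P_b, giving 20P_b = 2472, so P_b = 123.6.
So P_s = 119.6 and the quantity traded is Q = 2155 - 12(123.6) = 671.8.

P_b = 123.6, P_s = 119.6, Q = 671.8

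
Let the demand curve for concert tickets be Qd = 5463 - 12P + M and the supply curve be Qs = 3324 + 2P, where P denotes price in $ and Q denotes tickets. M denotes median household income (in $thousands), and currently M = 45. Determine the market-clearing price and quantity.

P* = 156, Q* = 3636

With M = 45, demand is Qd = 5508 - 12P.
The market clears where 5508 - 12P = 3324 + 2P. Rearranging, 14P = 2184, hence P* = 156.
Substitute back: Q* = 5508 - 12(156) = 3636.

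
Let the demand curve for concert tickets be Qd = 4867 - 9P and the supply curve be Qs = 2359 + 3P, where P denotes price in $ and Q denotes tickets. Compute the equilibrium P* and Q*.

Set Qd = Qs: 4867 - 9P = 2359 + 3P, so 2508 = 12P and P* = 209.
Plugging P* into demand: Q* = 4867 - 9(209) = 2986.

P* = 209, Q* = 2986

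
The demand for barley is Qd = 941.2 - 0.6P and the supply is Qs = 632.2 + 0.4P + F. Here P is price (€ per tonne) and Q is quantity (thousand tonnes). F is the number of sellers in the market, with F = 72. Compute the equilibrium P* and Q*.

P* = 237, Q* = 799

With F = 72, supply is Qs = 704.2 + 0.4P.
At equilibrium Qd = Qs, so 941.2 - 0.6P = 704.2 + 0.4P; collecting terms, 237 = P and P* = 237.
Then Q* = 941.2 - 0.6(237) = 799.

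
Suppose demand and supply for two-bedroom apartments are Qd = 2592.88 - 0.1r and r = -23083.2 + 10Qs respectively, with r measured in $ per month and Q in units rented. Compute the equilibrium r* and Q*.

Rewriting in direct form: Qs = 2308.32 + 0.1r.
Equating demand and supply, 2592.88 - 0.1r = 2308.32 + 0.1r gives 0.2r = 284.56, so r* = 1422.8.
Then Q* = 2592.88 - 0.1(1422.8) = 2450.6.

r* = 1422.8, Q* = 2450.6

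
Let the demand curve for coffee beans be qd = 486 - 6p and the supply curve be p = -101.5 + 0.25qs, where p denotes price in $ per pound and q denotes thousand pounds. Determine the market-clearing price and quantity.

Rewriting in direct form: qs = 406 + 4p.
Set qd = qs: 486 - 6p = 406 + 4p, so 80 = 10p and p* = 8.
Then q* = 486 - 6(8) = 438.

p* = 8, q* = 438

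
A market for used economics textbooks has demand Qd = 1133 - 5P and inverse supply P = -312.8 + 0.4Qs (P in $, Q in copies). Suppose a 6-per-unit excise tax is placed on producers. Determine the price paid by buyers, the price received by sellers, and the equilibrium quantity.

Solving each curve for Q: Qs = 782 + 2.5P.
The tax drives a wedge P_b - P_s = 6. Substituting P_s = P_b - 6 into supply: Qs = 767 + 2.5P_b.
Set Qd = Qs: 1133 - 5P_b = 767 + 2.5P_b, so 366 = 7.5P_b and P_b = 48.8.
Then P_s = 48.8 - 6 = 42.8 and Q = 1133 - 5(48.8) = 889.

P_b = 48.8, P_s = 42.8, Q = 889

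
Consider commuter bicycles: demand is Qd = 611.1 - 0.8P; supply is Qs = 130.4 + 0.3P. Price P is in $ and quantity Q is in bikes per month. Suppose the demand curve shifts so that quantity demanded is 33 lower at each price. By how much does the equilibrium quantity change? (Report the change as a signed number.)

At equilibrium Qd = Qs, so 611.1 - 0.8P = 130.4 + 0.3P; collecting terms, 480.7 = 1.1P and P* = 437.
From the demand curve, Q* = 611.1 - 0.8(437) = 261.5.
After the shift, demand is Qd = 578.1 - 0.8P.
New equilibrium: 447.7 = 1.1P, so P = 407 and Q = 252.5.
ΔQ = 252.5 - 261.5 = -9.

ΔQ = -9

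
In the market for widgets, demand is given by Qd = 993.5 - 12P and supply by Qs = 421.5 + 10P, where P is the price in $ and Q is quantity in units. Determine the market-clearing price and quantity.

P* = 26, Q* = 681.5

Set Qd = Qs: 993.5 - 12P = 421.5 + 10P, so 572 = 22P and P* = 26.
Substitute back: Q* = 993.5 - 12(26) = 681.5.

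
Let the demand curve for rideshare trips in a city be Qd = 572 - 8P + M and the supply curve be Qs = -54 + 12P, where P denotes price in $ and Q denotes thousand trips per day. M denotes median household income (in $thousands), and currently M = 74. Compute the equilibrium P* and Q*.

With M = 74, demand is Qd = 646 - 8P.
Set Qd = Qs: 646 - 8P = -54 + 12P, so 700 = 20P and P* = 35.
Plugging P* into demand: Q* = 646 - 8(35) = 366.

P* = 35, Q* = 366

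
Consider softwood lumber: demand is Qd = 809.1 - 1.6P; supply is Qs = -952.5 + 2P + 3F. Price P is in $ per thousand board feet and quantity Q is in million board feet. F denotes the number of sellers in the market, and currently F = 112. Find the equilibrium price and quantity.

P* = 396, Q* = 175.5

With F = 112, supply is Qs = -616.5 + 2P.
Equating demand and supply, 809.1 - 1.6P = -616.5 + 2P gives 3.6P = 1425.6, so P* = 396.
Plugging P* into demand: Q* = 809.1 - 1.6(396) = 175.5.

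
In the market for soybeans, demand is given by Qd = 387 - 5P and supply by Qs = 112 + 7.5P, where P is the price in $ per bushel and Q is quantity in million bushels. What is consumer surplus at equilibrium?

Consumer surplus = 7672.9

Equating demand and supply, 387 - 5P = 112 + 7.5P gives 12.5P = 275, so P* = 22.
Then Q* = 387 - 5(22) = 277.
Demand choke price (Qd = 0): P = 387/5 = 77.4. Consumer surplus = ½ × (77.4 - 22) × 277 = 7672.9.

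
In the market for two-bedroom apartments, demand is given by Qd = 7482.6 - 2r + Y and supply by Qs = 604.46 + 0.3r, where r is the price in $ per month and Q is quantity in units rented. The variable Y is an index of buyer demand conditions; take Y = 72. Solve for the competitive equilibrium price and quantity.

With Y = 72, demand is Qd = 7554.6 - 2r.
At equilibrium Qd = Qs, so 7554.6 - 2r = 604.46 + 0.3r; collecting terms, 6950.14 = 2.3r and r* = 3021.8.
Plugging r* into demand: Q* = 7554.6 - 2(3021.8) = 1511.

r* = 3021.8, Q* = 1511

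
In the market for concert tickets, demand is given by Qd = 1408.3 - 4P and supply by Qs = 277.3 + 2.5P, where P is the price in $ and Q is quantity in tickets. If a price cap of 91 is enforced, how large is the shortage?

With P fixed at 91, quantity demanded is 1044.3 and quantity supplied is 504.8.
Shortage = Qd - Qs = 1044.3 - 504.8 = 539.5.

Shortage = 539.5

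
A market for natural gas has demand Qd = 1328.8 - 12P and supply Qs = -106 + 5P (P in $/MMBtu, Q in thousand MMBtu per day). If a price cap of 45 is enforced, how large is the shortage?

Shortage = 669.8

At P = 45: Qd = 788.8 and Qs = 119.
Shortage = Qd - Qs = 788.8 - 119 = 669.8.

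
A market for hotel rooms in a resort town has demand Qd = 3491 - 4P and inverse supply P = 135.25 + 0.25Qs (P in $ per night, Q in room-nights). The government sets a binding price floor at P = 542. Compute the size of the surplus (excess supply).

Rewriting in direct form: Qs = -541 + 4P.
Evaluating both curves at the floor price 542 gives Qd = 1323, Qs = 1627.
Surplus = Qs - Qd = 1627 - 1323 = 304.

Surplus = 304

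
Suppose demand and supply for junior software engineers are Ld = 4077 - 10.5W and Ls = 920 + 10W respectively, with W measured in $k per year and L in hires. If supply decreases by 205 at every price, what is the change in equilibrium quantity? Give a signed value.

ΔL = -105

The market clears where 4077 - 10.5W = 920 + 10W. Rearranging, 20.5W = 3157, hence W* = 154.
Plugging W* into demand: L* = 4077 - 10.5(154) = 2460.
After the shift, supply is Ls = 715 + 10W.
Re-solving, 20.5W = 3362 gives W = 164 and L = 2355.
ΔL = 2355 - 2460 = -105.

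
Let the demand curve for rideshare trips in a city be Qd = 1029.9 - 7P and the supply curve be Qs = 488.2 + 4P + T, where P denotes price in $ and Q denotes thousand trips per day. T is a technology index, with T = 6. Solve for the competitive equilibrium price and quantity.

With T = 6, supply is Qs = 494.2 + 4P.
Set Qd = Qs: 1029.9 - 7P = 494.2 + 4P, so 535.7 = 11P and P* = 48.7.
Plugging P* into demand: Q* = 1029.9 - 7(48.7) = 689.

P* = 48.7, Q* = 689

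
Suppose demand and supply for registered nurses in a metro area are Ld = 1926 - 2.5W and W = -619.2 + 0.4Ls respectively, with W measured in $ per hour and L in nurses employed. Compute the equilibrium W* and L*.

In direct form, Ls = 1548 + 2.5W.
Equating demand and supply, 1926 - 2.5W = 1548 + 2.5W gives 5W = 378, so W* = 75.6.
Plugging W* into demand: L* = 1926 - 2.5(75.6) = 1737.

W* = 75.6, L* = 1737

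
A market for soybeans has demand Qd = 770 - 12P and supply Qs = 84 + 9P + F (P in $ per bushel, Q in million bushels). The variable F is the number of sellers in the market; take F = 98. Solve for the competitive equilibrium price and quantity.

With F = 98, supply is Qs = 182 + 9P.
Equating demand and supply, 770 - 12P = 182 + 9P gives 21P = 588, so P* = 28.
From the demand curve, Q* = 770 - 12(28) = 434.

P* = 28, Q* = 434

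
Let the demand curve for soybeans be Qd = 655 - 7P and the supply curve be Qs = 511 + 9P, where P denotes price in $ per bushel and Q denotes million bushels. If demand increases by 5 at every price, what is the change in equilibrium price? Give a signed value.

The market clears where 655 - 7P = 511 + 9P. Rearranging, 16P = 144, hence P* = 9.
Substitute back: Q* = 655 - 7(9) = 592.
After the shift, demand is Qd = 660 - 7P.
Re-solving, 16P = 149 gives P = 9.3125 and Q = 594.8125.
ΔP = 9.3125 - 9 = 0.3125.

ΔP = 0.3125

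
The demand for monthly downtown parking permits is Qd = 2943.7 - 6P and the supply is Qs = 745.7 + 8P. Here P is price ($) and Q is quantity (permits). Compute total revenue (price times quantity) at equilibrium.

Total revenue = 314266.9

At equilibrium Qd = Qs, so 2943.7 - 6P = 745.7 + 8P; collecting terms, 2198 = 14P and P* = 157.
Then Q* = 2943.7 - 6(157) = 2001.7.
Total revenue = P* × Q* = 157 × 2001.7 = 314266.9.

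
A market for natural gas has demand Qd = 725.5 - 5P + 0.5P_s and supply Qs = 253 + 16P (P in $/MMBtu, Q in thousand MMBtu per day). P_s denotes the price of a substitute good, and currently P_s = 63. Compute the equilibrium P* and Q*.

With P_s = 63, demand is Qd = 757 - 5P.
At equilibrium Qd = Qs, so 757 - 5P = 253 + 16P; collecting terms, 504 = 21P and P* = 24.
Then Q* = 757 - 5(24) = 637.

P* = 24, Q* = 637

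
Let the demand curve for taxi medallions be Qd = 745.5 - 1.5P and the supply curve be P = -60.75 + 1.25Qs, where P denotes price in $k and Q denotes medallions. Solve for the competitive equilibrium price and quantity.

P* = 303, Q* = 291

Inverting to quantity form: Qs = 48.6 + 0.8P.
Equating demand and supply, 745.5 - 1.5P = 48.6 + 0.8P gives 2.3P = 696.9, so P* = 303.
Then Q* = 745.5 - 1.5(303) = 291.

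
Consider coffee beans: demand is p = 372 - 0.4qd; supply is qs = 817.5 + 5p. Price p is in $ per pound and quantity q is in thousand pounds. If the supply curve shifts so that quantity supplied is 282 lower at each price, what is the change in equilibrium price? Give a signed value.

Δp = 37.6

In direct form, qd = 930 - 2.5p.
Equating demand and supply, 930 - 2.5p = 817.5 + 5p gives 7.5p = 112.5, so p* = 15.
From the demand curve, q* = 930 - 2.5(15) = 892.5.
After the shift, supply is qs = 535.5 + 5p.
Re-solving, 7.5p = 394.5 gives p = 52.6 and q = 798.5.
Δp = 52.6 - 15 = 37.6.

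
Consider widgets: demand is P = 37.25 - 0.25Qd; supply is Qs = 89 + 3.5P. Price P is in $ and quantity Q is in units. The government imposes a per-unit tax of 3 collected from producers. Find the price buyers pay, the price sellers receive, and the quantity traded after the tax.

P_b = 9.4, P_s = 6.4, Q = 111.4

Rewriting in direct form: Qd = 149 - 4P.
With a tax of 3 on producers, they supply based on the net price P_s = P_b - 3, so Qs = 78.5 + 3.5P_b.
Market clearing requires 149 - 4P_b = 78.5 + 3.5P_b; hence 70.5 = 7.5P_b and P_b = 9.4.
Then P_s = 9.4 - 3 = 6.4 and Q = 149 - 4(9.4) = 111.4.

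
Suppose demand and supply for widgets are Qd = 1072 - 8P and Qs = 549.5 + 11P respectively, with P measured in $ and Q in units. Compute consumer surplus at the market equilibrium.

Equating demand and supply, 1072 - 8P = 549.5 + 11P gives 19P = 522.5, so P* = 27.5.
From the demand curve, Q* = 1072 - 8(27.5) = 852.
Demand choke price (Qd = 0): P = 1072/8 = 134. Consumer surplus = ½ × (134 - 27.5) × 852 = 45369.

Consumer surplus = 45369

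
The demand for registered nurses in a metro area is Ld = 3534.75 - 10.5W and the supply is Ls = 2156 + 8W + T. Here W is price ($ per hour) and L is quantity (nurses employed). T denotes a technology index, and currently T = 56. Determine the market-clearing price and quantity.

With T = 56, supply is Ls = 2212 + 8W.
At equilibrium Ld = Ls, so 3534.75 - 10.5W = 2212 + 8W; collecting terms, 1322.75 = 18.5W and W* = 71.5.
Substitute back: L* = 3534.75 - 10.5(71.5) = 2784.

W* = 71.5, L* = 2784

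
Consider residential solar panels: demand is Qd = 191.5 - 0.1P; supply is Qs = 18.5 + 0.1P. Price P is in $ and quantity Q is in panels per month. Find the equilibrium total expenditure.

The market clears where 191.5 - 0.1P = 18.5 + 0.1P. Rearranging, 0.2P = 173, hence P* = 865.
From the demand curve, Q* = 191.5 - 0.1(865) = 105.
Total expenditure = P* × Q* = 865 × 105 = 90825.

Total expenditure = 90825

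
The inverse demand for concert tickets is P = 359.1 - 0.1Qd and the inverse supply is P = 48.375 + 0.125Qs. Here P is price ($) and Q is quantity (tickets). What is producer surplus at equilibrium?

Solving each curve for Q: Qd = 3591 - 10P and Qs = -387 + 8P.
Set Qd = Qs: 3591 - 10P = -387 + 8P, so 3978 = 18P and P* = 221.
From the demand curve, Q* = 3591 - 10(221) = 1381.
Supply choke price (Qs = 0): P = 48.375. Producer surplus = ½ × (221 - 48.375) × 1381 = 119197.5625.

Producer surplus = 119197.5625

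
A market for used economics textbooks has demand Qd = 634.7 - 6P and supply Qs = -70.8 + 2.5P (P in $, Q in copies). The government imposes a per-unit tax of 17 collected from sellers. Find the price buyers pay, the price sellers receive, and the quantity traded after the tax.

P_b = 88, P_s = 71, Q = 106.7

Sellers keep P_s = P_b - 17 per unit, so supply in terms of the buyer price is Qs = -113.3 + 2.5P_b.
Set Qd = Qs: 634.7 - 6P_b = -113.3 + 2.5P_b, so 748 = 8.5P_b and P_b = 88.
So P_s = 71 and the quantity traded is Q = 634.7 - 6(88) = 106.7.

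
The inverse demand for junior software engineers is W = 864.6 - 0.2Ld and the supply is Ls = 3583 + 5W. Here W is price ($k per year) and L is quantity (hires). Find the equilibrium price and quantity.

W* = 74, L* = 3953

In direct form, Ld = 4323 - 5W.
Equating demand and supply, 4323 - 5W = 3583 + 5W gives 10W = 740, so W* = 74.
Then L* = 4323 - 5(74) = 3953.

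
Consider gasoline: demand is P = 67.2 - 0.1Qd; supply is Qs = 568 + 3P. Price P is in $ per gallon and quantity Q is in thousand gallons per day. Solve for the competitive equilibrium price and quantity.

P* = 8, Q* = 592

Rewriting in direct form: Qd = 672 - 10P.
At equilibrium Qd = Qs, so 672 - 10P = 568 + 3P; collecting terms, 104 = 13P and P* = 8.
Plugging P* into demand: Q* = 672 - 10(8) = 592.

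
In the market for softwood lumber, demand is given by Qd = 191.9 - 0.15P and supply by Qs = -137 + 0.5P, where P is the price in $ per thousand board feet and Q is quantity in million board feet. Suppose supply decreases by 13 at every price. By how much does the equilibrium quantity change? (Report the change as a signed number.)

Set Qd = Qs: 191.9 - 0.15P = -137 + 0.5P, so 328.9 = 0.65P and P* = 506.
Substitute back: Q* = 191.9 - 0.15(506) = 116.
After the shift, supply is Qs = -150 + 0.5P.
Re-solving, 0.65P = 341.9 gives P = 526 and Q = 113.
ΔQ = 113 - 116 = -3.

ΔQ = -3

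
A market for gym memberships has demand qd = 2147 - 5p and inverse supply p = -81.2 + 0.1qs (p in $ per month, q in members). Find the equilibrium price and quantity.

Rewriting in direct form: qs = 812 + 10p.
Set qd = qs: 2147 - 5p = 812 + 10p, so 1335 = 15p and p* = 89.
Substitute back: q* = 2147 - 5(89) = 1702.

p* = 89, q* = 1702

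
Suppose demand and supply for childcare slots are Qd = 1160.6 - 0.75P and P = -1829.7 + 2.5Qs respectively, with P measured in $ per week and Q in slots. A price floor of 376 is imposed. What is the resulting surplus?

Surplus = 3.68

Inverting to quantity form: Qs = 731.88 + 0.4P.
Evaluating both curves at the floor price 376 gives Qd = 878.6, Qs = 882.28.
Surplus = Qs - Qd = 882.28 - 878.6 = 3.68.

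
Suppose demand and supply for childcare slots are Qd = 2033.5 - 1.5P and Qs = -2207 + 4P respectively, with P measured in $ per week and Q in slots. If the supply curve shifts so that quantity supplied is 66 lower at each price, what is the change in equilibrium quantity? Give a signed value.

At equilibrium Qd = Qs, so 2033.5 - 1.5P = -2207 + 4P; collecting terms, 4240.5 = 5.5P and P* = 771.
Plugging P* into demand: Q* = 2033.5 - 1.5(771) = 877.
After the shift, supply is Qs = -2273 + 4P.
The new intersection has 4306.5 = 5.5P, i.e. P = 783, Q = 859.
ΔQ = 859 - 877 = -18.

ΔQ = -18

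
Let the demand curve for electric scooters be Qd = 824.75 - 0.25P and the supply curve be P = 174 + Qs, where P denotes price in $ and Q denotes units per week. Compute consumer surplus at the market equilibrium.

Consumer surplus = 781250

Rewriting in direct form: Qs = -174 + P.
Equating demand and supply, 824.75 - 0.25P = -174 + P gives 1.25P = 998.75, so P* = 799.
Plugging P* into demand: Q* = 824.75 - 0.25(799) = 625.
Demand choke price (Qd = 0): P = 824.75/0.25 = 3299. Consumer surplus = ½ × (3299 - 799) × 625 = 781250.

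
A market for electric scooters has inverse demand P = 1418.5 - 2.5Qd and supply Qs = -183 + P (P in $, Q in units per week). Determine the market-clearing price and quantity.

Inverting to quantity form: Qd = 567.4 - 0.4P.
Equating demand and supply, 567.4 - 0.4P = -183 + P gives 1.4P = 750.4, so P* = 536.
Plugging P* into demand: Q* = 567.4 - 0.4(536) = 353.

P* = 536, Q* = 353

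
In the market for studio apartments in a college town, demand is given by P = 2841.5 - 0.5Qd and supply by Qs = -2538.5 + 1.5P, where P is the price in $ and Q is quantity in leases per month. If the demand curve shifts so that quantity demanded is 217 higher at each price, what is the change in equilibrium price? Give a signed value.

Inverting to quantity form: Qd = 5683 - 2P.
At equilibrium Qd = Qs, so 5683 - 2P = -2538.5 + 1.5P; collecting terms, 8221.5 = 3.5P and P* = 2349.
Substitute back: Q* = 5683 - 2(2349) = 985.
After the shift, demand is Qd = 5900 - 2P.
Re-solving, 3.5P = 8438.5 gives P = 2411 and Q = 1078.
ΔP = 2411 - 2349 = 62.

ΔP = 62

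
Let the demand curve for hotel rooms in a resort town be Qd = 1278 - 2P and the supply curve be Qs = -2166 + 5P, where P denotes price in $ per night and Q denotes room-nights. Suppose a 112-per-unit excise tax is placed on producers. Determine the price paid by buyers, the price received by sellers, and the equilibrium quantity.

P_b = 572, P_s = 460, Q = 134

Producers keep P_s = P_b - 112 per unit, so supply in terms of the buyer price is Qs = -2726 + 5P_b.
Equate demand and the shifted supply: 1278 - 2P_b = -2726 + 5P_b, giving 7P_b = 4004, so P_b = 572.
Then P_s = 572 - 112 = 460 and Q = 1278 - 2(572) = 134.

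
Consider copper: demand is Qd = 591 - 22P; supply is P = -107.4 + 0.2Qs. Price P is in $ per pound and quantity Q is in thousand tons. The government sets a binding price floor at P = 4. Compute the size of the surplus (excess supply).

Surplus = 54

Inverting to quantity form: Qs = 537 + 5P.
At P = 4: Qd = 503 and Qs = 557.
Surplus = Qs - Qd = 557 - 503 = 54.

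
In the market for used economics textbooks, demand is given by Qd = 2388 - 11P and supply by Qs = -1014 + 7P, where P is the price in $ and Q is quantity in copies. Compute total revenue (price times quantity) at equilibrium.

Set Qd = Qs: 2388 - 11P = -1014 + 7P, so 3402 = 18P and P* = 189.
From the demand curve, Q* = 2388 - 11(189) = 309.
Total revenue = P* × Q* = 189 × 309 = 58401.

Total revenue = 58401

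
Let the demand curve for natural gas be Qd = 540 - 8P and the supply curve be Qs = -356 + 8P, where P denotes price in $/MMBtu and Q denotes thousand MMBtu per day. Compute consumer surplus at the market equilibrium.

The market clears where 540 - 8P = -356 + 8P. Rearranging, 16P = 896, hence P* = 56.
From the demand curve, Q* = 540 - 8(56) = 92.
Demand choke price (Qd = 0): P = 540/8 = 67.5. Consumer surplus = ½ × (67.5 - 56) × 92 = 529.

Consumer surplus = 529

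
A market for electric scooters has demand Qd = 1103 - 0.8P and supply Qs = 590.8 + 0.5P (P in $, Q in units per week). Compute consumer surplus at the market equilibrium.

The market clears where 1103 - 0.8P = 590.8 + 0.5P. Rearranging, 1.3P = 512.2, hence P* = 394.
Substitute back: Q* = 1103 - 0.8(394) = 787.8.
Demand choke price (Qd = 0): P = 1103/0.8 = 1378.75. Consumer surplus = ½ × (1378.75 - 394) × 787.8 = 387893.025.

Consumer surplus = 387893.025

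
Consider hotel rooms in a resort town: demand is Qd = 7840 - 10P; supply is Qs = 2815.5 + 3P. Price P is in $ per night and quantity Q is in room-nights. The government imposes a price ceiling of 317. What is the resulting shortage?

With P fixed at 317, quantity demanded is 4670 and quantity supplied is 3766.5.
Shortage = Qd - Qs = 4670 - 3766.5 = 903.5.

Shortage = 903.5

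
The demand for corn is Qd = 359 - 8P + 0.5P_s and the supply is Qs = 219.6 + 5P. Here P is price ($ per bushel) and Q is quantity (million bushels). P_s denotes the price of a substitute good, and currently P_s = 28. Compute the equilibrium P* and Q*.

P* = 11.8, Q* = 278.6

With P_s = 28, demand is Qd = 373 - 8P.
Equating demand and supply, 373 - 8P = 219.6 + 5P gives 13P = 153.4, so P* = 11.8.
Substitute back: Q* = 373 - 8(11.8) = 278.6.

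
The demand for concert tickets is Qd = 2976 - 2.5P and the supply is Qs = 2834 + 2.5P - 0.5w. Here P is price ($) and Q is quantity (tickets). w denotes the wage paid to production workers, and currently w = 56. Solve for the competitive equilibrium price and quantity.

With w = 56, supply is Qs = 2806 + 2.5P.
At equilibrium Qd = Qs, so 2976 - 2.5P = 2806 + 2.5P; collecting terms, 170 = 5P and P* = 34.
Plugging P* into demand: Q* = 2976 - 2.5(34) = 2891.

P* = 34, Q* = 2891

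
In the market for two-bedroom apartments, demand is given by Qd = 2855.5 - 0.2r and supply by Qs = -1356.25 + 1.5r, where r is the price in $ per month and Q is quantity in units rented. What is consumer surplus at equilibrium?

Consumer surplus = 13924000

The market clears where 2855.5 - 0.2r = -1356.25 + 1.5r. Rearranging, 1.7r = 4211.75, hence r* = 2477.5.
Plugging r* into demand: Q* = 2855.5 - 0.2(2477.5) = 2360.
Demand choke price (Qd = 0): r = 2855.5/0.2 = 14277.5. Consumer surplus = ½ × (14277.5 - 2477.5) × 2360 = 13924000.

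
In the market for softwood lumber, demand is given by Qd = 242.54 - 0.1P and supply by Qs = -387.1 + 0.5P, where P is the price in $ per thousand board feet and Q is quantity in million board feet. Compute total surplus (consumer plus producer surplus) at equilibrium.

Set Qd = Qs: 242.54 - 0.1P = -387.1 + 0.5P, so 629.64 = 0.6P and P* = 1049.4.
Plugging P* into demand: Q* = 242.54 - 0.1(1049.4) = 137.6.
Demand choke price = 2425.4; supply choke price = 774.2. CS = ½(2425.4 - 1049.4)(137.6) = 94668.8; PS = ½(1049.4 - 774.2)(137.6) = 18933.76. Total surplus = 113602.56.

Total surplus = 113602.56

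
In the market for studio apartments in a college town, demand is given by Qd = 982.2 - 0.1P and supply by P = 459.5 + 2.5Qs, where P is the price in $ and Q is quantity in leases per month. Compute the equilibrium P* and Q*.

In direct form, Qs = -183.8 + 0.4P.
Set Qd = Qs: 982.2 - 0.1P = -183.8 + 0.4P, so 1166 = 0.5P and P* = 2332.
Then Q* = 982.2 - 0.1(2332) = 749.

P* = 2332, Q* = 749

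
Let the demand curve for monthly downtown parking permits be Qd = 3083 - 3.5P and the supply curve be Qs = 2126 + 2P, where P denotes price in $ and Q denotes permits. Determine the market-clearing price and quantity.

Set Qd = Qs: 3083 - 3.5P = 2126 + 2P, so 957 = 5.5P and P* = 174.
Substitute back: Q* = 3083 - 3.5(174) = 2474.

P* = 174, Q* = 2474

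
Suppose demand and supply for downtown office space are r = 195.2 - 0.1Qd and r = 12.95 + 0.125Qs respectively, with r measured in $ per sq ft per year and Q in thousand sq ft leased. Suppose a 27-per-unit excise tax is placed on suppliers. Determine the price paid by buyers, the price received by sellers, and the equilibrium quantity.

r_b = 126.2, r_s = 99.2, Q = 690

Rewriting in direct form: Qd = 1952 - 10r and Qs = -103.6 + 8r.
With a tax of 27 on suppliers, they supply based on the net price r_s = r_b - 27, so Qs = -319.6 + 8r_b.
Equate demand and the shifted supply: 1952 - 10r_b = -319.6 + 8r_b, giving 18r_b = 2271.6, so r_b = 126.2.
Then r_s = 126.2 - 27 = 99.2 and Q = 1952 - 10(126.2) = 690.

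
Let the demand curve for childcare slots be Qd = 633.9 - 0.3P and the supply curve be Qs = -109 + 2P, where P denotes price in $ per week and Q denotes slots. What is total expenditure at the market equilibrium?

Total expenditure = 173451

The market clears where 633.9 - 0.3P = -109 + 2P. Rearranging, 2.3P = 742.9, hence P* = 323.
Substitute back: Q* = 633.9 - 0.3(323) = 537.
Total expenditure = P* × Q* = 323 × 537 = 173451.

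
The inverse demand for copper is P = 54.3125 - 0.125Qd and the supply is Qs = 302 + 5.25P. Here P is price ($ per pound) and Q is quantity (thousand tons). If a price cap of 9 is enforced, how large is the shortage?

Shortage = 13.25

Solving each curve for Q: Qd = 434.5 - 8P.
Evaluating both curves at the ceiling price 9 gives Qd = 362.5, Qs = 349.25.
Shortage = Qd - Qs = 362.5 - 349.25 = 13.25.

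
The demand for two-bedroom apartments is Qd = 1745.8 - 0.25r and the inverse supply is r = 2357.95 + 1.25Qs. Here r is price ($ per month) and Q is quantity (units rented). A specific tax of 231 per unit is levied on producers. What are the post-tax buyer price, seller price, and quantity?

r_b = 3635.2, r_s = 3404.2, Q = 837

In direct form, Qs = -1886.36 + 0.8r.
With a tax of 231 on producers, they supply based on the net price r_s = r_b - 231, so Qs = -2071.16 + 0.8r_b.
Equate demand and the shifted supply: 1745.8 - 0.25r_b = -2071.16 + 0.8r_b, giving 1.05r_b = 3816.96, so r_b = 3635.2.
Then r_s = 3635.2 - 231 = 3404.2 and Q = 1745.8 - 0.25(3635.2) = 837.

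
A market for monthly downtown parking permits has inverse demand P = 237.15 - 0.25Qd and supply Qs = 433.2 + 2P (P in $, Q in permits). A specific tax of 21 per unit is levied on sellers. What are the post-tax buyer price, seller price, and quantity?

P_b = 92.9, P_s = 71.9, Q = 577

In direct form, Qd = 948.6 - 4P.
Sellers keep P_s = P_b - 21 per unit, so supply in terms of the buyer price is Qs = 391.2 + 2P_b.
Set Qd = Qs: 948.6 - 4P_b = 391.2 + 2P_b, so 557.4 = 6P_b and P_b = 92.9.
Then P_s = 92.9 - 21 = 71.9 and Q = 948.6 - 4(92.9) = 577.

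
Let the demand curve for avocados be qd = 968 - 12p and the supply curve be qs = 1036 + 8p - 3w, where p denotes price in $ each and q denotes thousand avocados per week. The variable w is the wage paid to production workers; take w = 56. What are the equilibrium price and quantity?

With w = 56, supply is qs = 868 + 8p.
At equilibrium qd = qs, so 968 - 12p = 868 + 8p; collecting terms, 100 = 20p and p* = 5.
From the demand curve, q* = 968 - 12(5) = 908.

p* = 5, q* = 908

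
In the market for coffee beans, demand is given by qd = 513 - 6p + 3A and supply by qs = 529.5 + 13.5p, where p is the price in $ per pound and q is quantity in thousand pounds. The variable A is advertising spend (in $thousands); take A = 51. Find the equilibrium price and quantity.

With A = 51, demand is qd = 666 - 6p.
Set qd = qs: 666 - 6p = 529.5 + 13.5p, so 136.5 = 19.5p and p* = 7.
Then q* = 666 - 6(7) = 624.

p* = 7, q* = 624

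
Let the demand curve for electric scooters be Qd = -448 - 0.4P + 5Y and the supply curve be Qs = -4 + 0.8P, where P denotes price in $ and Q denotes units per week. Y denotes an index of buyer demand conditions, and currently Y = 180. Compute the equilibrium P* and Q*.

With Y = 180, demand is Qd = 452 - 0.4P.
The market clears where 452 - 0.4P = -4 + 0.8P. Rearranging, 1.2P = 456, hence P* = 380.
Substitute back: Q* = 452 - 0.4(380) = 300.

P* = 380, Q* = 300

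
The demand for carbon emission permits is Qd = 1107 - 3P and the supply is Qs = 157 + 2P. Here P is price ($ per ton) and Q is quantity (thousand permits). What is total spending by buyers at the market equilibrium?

Equating demand and supply, 1107 - 3P = 157 + 2P gives 5P = 950, so P* = 190.
From the demand curve, Q* = 1107 - 3(190) = 537.
Total spending by buyers = P* × Q* = 190 × 537 = 102030.

Total spending by buyers = 102030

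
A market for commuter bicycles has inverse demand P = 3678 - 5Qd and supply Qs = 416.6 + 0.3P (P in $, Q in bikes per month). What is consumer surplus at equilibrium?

Rewriting in direct form: Qd = 735.6 - 0.2P.
At equilibrium Qd = Qs, so 735.6 - 0.2P = 416.6 + 0.3P; collecting terms, 319 = 0.5P and P* = 638.
Substitute back: Q* = 735.6 - 0.2(638) = 608.
Demand choke price (Qd = 0): P = 735.6/0.2 = 3678. Consumer surplus = ½ × (3678 - 638) × 608 = 924160.

Consumer surplus = 924160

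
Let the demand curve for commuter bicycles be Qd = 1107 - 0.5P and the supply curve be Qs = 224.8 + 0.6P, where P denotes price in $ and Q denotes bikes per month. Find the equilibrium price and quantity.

Equating demand and supply, 1107 - 0.5P = 224.8 + 0.6P gives 1.1P = 882.2, so P* = 802.
Then Q* = 1107 - 0.5(802) = 706.

P* = 802, Q* = 706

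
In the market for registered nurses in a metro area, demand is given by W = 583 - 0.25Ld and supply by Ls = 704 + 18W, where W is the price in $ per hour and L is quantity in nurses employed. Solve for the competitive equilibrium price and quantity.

Inverting to quantity form: Ld = 2332 - 4W.
The market clears where 2332 - 4W = 704 + 18W. Rearranging, 22W = 1628, hence W* = 74.
Plugging W* into demand: L* = 2332 - 4(74) = 2036.

W* = 74, L* = 2036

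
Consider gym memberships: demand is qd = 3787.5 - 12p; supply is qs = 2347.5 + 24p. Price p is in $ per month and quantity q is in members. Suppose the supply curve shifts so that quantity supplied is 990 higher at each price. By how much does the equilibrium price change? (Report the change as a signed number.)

The market clears where 3787.5 - 12p = 2347.5 + 24p. Rearranging, 36p = 1440, hence p* = 40.
Then q* = 3787.5 - 12(40) = 3307.5.
After the shift, supply is qs = 3337.5 + 24p.
New equilibrium: 450 = 36p, so p = 12.5 and q = 3637.5.
Δp = 12.5 - 40 = -27.5.

Δp = -27.5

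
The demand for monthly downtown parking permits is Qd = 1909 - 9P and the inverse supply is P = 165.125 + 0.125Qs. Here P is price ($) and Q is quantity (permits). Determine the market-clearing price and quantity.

Inverting to quantity form: Qs = -1321 + 8P.
Equating demand and supply, 1909 - 9P = -1321 + 8P gives 17P = 3230, so P* = 190.
Then Q* = 1909 - 9(190) = 199.

P* = 190, Q* = 199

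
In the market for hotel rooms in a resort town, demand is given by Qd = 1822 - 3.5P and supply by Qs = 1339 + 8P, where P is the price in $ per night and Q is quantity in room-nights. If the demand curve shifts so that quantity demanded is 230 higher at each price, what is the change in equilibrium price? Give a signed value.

Set Qd = Qs: 1822 - 3.5P = 1339 + 8P, so 483 = 11.5P and P* = 42.
Then Q* = 1822 - 3.5(42) = 1675.
After the shift, demand is Qd = 2052 - 3.5P.
New equilibrium: 713 = 11.5P, so P = 62 and Q = 1835.
ΔP = 62 - 42 = 20.

ΔP = 20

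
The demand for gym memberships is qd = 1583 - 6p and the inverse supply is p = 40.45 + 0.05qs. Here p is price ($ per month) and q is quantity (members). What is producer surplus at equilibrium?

Producer surplus = 26574.025

In direct form, qs = -809 + 20p.
The market clears where 1583 - 6p = -809 + 20p. Rearranging, 26p = 2392, hence p* = 92.
From the demand curve, q* = 1583 - 6(92) = 1031.
Supply choke price (qs = 0): p = 40.45. Producer surplus = ½ × (92 - 40.45) × 1031 = 26574.025.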